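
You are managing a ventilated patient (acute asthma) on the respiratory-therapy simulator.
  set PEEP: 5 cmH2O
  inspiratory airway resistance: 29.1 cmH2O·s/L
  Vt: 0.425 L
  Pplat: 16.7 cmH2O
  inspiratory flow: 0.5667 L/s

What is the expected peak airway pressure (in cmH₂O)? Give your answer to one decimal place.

PIP = Pplat + Raw × flow = 16.7 + 29.1 × 0.5667 = 16.7 + 16.491 = 33.191 cmH2O.

33.2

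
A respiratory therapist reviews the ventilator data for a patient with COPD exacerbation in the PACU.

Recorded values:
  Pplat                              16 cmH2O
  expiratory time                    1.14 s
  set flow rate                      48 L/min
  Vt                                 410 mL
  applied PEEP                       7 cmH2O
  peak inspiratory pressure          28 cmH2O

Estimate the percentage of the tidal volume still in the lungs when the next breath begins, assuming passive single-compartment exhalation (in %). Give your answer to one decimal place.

18.9

Flow: 48 L/min ÷ 60 = 0.8 L/s.
R = (PIP − Pplat)/V̇ = (28 − 16) / 0.8 = 12.0/0.8 = 15.0 cmH2O·s/L.
C = Vt/(Pplat − PEEP) = 410.0 / (16 − 7) = 410.0/9.0 = 45.556 mL/cmH2O.
τ = R × C = 15.0 × 0.04556 L/cmH2O = 0.6834 s.
Fraction remaining at end-expiration = e^(−Te/τ) = e^(−1.14/0.6834) = 0.1886 → 18.86%.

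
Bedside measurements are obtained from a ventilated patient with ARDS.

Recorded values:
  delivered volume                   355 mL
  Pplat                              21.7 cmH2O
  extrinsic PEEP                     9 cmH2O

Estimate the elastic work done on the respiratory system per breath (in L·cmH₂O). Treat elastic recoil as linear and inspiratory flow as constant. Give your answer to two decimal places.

Elastic work ≈ ½ × (Pplat − PEEP) × Vt = 0.5 × (21.7 − 9) × 0.355 L = 0.5 × 12.7 × 0.355 = 2.254 L·cmH2O.

2.25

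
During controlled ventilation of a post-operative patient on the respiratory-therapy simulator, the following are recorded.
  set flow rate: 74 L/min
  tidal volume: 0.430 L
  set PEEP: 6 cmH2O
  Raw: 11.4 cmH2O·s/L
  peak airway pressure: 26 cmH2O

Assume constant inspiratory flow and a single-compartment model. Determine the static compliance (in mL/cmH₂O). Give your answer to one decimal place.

Flow: 74 L/min ÷ 60 = 1.2333 L/s.
Equation of motion (constant flow): PIP = Vt/C + R·V̇ + PEEP.
Vt/C = PIP − R·V̇ − PEEP = 26 − 11.4×1.2333 − 6 = 26 − 14.06 − 6 = 5.94 cmH2O.
C = Vt / 5.94 = 430 / 5.94 = 72.391 mL/cmH2O.

72.4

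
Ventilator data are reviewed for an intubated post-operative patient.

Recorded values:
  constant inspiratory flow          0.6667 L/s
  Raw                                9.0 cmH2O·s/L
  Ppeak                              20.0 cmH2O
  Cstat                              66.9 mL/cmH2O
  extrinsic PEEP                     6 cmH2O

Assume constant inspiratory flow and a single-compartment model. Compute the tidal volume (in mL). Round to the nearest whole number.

Equation of motion (constant flow): PIP = Vt/C + R·V̇ + PEEP.
Vt/C = PIP − R·V̇ − PEEP = 20.0 − 6.0 − 6 = 8.0 cmH2O.
Vt = C × 8.0 = 66.9 × 8.0 = 535.2 mL.

535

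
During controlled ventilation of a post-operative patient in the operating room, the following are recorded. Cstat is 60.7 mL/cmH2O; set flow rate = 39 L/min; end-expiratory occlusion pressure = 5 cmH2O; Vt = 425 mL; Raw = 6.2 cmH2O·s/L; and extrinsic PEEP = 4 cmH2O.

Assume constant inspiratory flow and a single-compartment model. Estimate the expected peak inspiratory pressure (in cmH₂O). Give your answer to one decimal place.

16.0

Flow: 39 L/min ÷ 60 = 0.65 L/s.
Total PEEP = 5 cmH2O (set 4 + intrinsic 1); this is the baseline alveolar pressure.
Equation of motion (constant flow): PIP = Vt/C + R·V̇ + PEEP.
PIP = 425/60.7 + 6.2×0.65 + 5 = 7.002 + 4.03 + 5 = 16.032 cmH2O.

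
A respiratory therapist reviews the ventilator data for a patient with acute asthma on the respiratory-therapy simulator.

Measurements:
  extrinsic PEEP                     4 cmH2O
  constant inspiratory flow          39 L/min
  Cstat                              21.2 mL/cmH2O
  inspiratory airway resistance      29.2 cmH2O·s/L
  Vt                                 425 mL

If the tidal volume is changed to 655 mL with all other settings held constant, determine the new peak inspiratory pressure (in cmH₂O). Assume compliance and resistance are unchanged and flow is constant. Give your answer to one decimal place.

Flow: 39 L/min ÷ 60 = 0.65 L/s.
PIP = Vt/C + R·V̇ + PEEP (constant-flow equation of motion).
Only the elastic term changes: ΔPIP = ΔVt / C = (655 − 425) / 21.2 = 10.849 cmH2O.
Original PIP = 425/21.2 + 29.2×0.65 + 4 = 43.027 cmH2O; new PIP = 43.027 + (10.849) = 53.876 cmH2O.

53.9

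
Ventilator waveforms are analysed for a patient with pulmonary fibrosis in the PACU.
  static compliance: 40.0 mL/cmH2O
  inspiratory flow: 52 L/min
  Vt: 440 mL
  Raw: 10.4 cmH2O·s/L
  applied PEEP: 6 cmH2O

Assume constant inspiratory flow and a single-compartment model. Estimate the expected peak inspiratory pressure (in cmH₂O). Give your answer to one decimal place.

Flow: 52 L/min ÷ 60 = 0.8667 L/s.
Equation of motion (constant flow): PIP = Vt/C + R·V̇ + PEEP.
PIP = 440/40.0 + 10.4×0.8667 + 6 = 11.0 + 9.014 + 6 = 26.014 cmH2O.

26.0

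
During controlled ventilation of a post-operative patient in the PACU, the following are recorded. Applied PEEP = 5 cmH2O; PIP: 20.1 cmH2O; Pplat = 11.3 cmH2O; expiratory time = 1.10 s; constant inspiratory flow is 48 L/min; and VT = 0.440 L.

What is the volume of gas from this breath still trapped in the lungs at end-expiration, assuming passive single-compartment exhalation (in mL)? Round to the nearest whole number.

Flow: 48 L/min ÷ 60 = 0.8 L/s.
R = (PIP − Pplat)/V̇ = (20.1 − 11.3) / 0.8 = 8.8/0.8 = 11.0 cmH2O·s/L.
C = Vt/(Pplat − PEEP) = 440.0 / (11.3 − 5) = 440.0/6.3 = 69.841 mL/cmH2O.
τ = R × C = 11.0 × 0.06984 L/cmH2O = 0.7682 s.
Fraction remaining = e^(−Te/τ) = e^(−1.10/0.7682) = 0.2389.
Trapped volume = 440.0 × 0.2389 = 105.12 mL.

105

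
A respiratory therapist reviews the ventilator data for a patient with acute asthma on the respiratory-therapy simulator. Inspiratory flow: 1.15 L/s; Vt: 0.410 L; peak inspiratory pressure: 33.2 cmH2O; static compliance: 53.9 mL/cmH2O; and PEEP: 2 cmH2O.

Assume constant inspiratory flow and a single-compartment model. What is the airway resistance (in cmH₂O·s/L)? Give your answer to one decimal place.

20.5

Equation of motion (constant flow): PIP = Vt/C + R·V̇ + PEEP.
R·V̇ = PIP − Vt/C − PEEP = 33.2 − 410/53.9 − 2 = 33.2 − 7.607 − 2 = 23.593 cmH2O.
R = 23.593 / 1.15 = 20.516 cmH2O·s/L.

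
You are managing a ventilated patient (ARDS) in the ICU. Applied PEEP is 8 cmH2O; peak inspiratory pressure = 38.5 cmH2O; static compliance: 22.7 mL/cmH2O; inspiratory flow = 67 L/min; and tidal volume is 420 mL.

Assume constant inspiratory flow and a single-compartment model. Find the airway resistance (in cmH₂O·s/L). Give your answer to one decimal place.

10.7

Flow: 67 L/min ÷ 60 = 1.1167 L/s.
Equation of motion (constant flow): PIP = Vt/C + R·V̇ + PEEP.
R·V̇ = PIP − Vt/C − PEEP = 38.5 − 420/22.7 − 8 = 38.5 − 18.502 − 8 = 11.998 cmH2O.
R = 11.998 / 1.1167 = 10.744 cmH2O·s/L.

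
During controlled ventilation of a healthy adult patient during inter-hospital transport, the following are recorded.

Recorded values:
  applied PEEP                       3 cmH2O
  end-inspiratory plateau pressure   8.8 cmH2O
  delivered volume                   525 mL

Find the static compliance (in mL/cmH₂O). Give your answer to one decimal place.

90.5

Cstat = Vt / (Pplat − PEEP) = 525 / (8.8 − 3) = 525 / 5.8 = 90.517 mL/cmH2O.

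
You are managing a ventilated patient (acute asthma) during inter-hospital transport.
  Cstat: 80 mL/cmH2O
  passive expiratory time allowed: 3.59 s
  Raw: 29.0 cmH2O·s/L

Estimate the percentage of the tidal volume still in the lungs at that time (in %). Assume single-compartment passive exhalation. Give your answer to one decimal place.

τ = R × C = 29.0 × 80 mL/cmH2O = 29.0 × 0.080 L/cmH2O = 2.32 s.
Passive exhalation: V(t)/V₀ = e^(−t/τ) = e^(−3.59/2.32) = 0.2128.
Fraction remaining = 0.2128 → 21.28%.

21.3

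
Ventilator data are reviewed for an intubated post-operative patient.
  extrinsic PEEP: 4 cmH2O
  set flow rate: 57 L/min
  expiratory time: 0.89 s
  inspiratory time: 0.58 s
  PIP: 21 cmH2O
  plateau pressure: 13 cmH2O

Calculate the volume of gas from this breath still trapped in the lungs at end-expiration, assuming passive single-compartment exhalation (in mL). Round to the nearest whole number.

Flow: 57 L/min ÷ 60 = 0.95 L/s.
Vt = flow × Ti = 0.95 L/s × 0.58 s × 1000 mL/L = 551.0 mL.
R = (PIP − Pplat)/V̇ = (21 − 13) / 0.95 = 8.0/0.95 = 8.421 cmH2O·s/L.
C = Vt/(Pplat − PEEP) = 551.0 / (13 − 4) = 551.0/9.0 = 61.222 mL/cmH2O.
τ = R × C = 8.421 × 0.06122 L/cmH2O = 0.5155 s.
Fraction remaining = e^(−Te/τ) = e^(−0.89/0.5155) = 0.1779.
Trapped volume = 551.0 × 0.1779 = 98.023 mL.

98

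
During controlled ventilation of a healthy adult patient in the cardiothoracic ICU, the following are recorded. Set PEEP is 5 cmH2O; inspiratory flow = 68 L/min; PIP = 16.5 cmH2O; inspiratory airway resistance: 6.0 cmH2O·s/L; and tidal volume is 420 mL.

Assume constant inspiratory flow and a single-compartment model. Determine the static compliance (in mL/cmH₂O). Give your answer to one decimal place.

89.4

Flow: 68 L/min ÷ 60 = 1.1333 L/s.
Equation of motion (constant flow): PIP = Vt/C + R·V̇ + PEEP.
Vt/C = PIP − R·V̇ − PEEP = 16.5 − 6.0×1.1333 − 5 = 16.5 − 6.8 − 5 = 4.7 cmH2O.
C = Vt / 4.7 = 420 / 4.7 = 89.362 mL/cmH2O.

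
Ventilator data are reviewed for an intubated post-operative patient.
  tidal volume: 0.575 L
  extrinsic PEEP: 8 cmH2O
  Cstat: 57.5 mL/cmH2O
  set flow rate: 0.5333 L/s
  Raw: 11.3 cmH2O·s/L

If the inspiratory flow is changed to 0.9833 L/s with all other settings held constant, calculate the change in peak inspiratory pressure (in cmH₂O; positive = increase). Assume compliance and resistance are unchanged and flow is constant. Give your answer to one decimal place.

PIP = Vt/C + R·V̇ + PEEP (constant-flow equation of motion).
Only the resistive term changes: ΔPIP = R × ΔV̇ = 11.3 × (0.9833 − 0.5333) = 11.3 × 0.45 = 5.085 cmH2O.

5.1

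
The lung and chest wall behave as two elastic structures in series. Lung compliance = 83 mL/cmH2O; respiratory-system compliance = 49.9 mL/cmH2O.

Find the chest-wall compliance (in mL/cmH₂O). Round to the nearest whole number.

1/Ccw = 1/Crs − 1/CL.
1/Ccw = 1/49.9 − 1/83 = 0.007992.
Ccw = 125.13 mL/cmH2O.

125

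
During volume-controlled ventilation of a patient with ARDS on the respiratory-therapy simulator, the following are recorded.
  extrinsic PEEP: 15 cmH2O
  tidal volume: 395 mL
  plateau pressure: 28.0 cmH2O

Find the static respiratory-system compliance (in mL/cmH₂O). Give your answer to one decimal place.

30.4

Cstat = Vt / (Pplat − PEEP) = 395 / (28.0 − 15) = 395 / 13.0 = 30.385 mL/cmH2O.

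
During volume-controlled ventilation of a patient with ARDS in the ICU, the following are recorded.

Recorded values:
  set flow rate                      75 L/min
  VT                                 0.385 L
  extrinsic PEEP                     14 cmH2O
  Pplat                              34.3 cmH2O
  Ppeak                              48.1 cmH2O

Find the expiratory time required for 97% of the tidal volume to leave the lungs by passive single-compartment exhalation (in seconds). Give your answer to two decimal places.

0.73

Flow: 75 L/min ÷ 60 = 1.25 L/s.
R = (PIP − Pplat)/V̇ = (48.1 − 34.3) / 1.25 = 13.8/1.25 = 11.04 cmH2O·s/L.
C = Vt/(Pplat − PEEP) = 385.0 / (34.3 − 14) = 385.0/20.3 = 18.966 mL/cmH2O.
τ = R × C = 11.04 × 0.01897 L/cmH2O = 0.2094 s.
t = −τ·ln(1 − 0.97) = −0.2094·ln(0.03) = 0.7343 s.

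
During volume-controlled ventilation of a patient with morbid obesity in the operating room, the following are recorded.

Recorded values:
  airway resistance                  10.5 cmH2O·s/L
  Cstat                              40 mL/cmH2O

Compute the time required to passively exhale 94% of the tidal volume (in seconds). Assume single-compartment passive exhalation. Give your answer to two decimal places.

1.18

τ = R × C = 10.5 × 40 mL/cmH2O = 10.5 × 0.040 L/cmH2O = 0.42 s.
Exhaled fraction f = 1 − e^(−t/τ) → t = −τ·ln(1 − f) = −0.42·ln(0.06) = 1.182 s.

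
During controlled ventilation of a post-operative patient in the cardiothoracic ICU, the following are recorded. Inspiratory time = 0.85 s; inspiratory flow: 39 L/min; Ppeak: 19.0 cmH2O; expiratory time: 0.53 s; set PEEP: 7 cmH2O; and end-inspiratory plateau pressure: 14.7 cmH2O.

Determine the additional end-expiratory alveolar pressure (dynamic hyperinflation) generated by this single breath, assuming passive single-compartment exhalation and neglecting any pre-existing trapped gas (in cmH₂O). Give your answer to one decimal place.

Flow: 39 L/min ÷ 60 = 0.65 L/s.
Vt = flow × Ti = 0.65 L/s × 0.85 s × 1000 mL/L = 552.5 mL.
R = (PIP − Pplat)/V̇ = (19.0 − 14.7) / 0.65 = 4.3/0.65 = 6.615 cmH2O·s/L.
C = Vt/(Pplat − PEEP) = 552.5 / (14.7 − 7) = 552.5/7.7 = 71.753 mL/cmH2O.
τ = R × C = 6.615 × 0.07175 L/cmH2O = 0.4746 s.
Fraction remaining = e^(−Te/τ) = e^(−0.53/0.4746) = 0.3273; trapped volume = 552.5 × 0.3273 = 180.83 mL.
Additional alveolar pressure from trapping ≈ V_trapped / C = 180.83 / 71.753 = 2.52 cmH2O.

2.5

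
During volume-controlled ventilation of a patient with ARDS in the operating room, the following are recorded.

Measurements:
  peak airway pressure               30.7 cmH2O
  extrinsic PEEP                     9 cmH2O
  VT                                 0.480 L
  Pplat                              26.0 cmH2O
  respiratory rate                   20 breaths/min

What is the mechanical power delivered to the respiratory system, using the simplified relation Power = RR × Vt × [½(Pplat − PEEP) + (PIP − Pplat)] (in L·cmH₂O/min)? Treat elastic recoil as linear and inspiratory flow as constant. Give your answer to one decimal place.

Per-breath work = Vt × [½(Pplat−PEEP) + (PIP−Pplat)] = 0.480 × [0.5×17.0 + 4.7] = 0.480 × 13.2 = 6.336 L·cmH2O.
Power = 20 × 6.336 = 126.72 L·cmH2O/min.

126.7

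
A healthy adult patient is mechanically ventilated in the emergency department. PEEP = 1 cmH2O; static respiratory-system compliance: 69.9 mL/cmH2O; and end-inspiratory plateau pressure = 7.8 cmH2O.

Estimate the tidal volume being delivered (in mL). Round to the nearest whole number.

Vt = Cstat × (Pplat − PEEP) = 69.9 × (7.8 − 1) = 69.9 × 6.8 = 475.32 mL.

475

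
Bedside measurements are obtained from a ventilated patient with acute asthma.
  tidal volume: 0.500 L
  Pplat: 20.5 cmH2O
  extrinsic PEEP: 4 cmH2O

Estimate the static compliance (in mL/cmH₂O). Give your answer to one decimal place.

Cstat = Vt / (Pplat − PEEP) = 500 / (20.5 − 4) = 500 / 16.5 = 30.303 mL/cmH2O.

30.3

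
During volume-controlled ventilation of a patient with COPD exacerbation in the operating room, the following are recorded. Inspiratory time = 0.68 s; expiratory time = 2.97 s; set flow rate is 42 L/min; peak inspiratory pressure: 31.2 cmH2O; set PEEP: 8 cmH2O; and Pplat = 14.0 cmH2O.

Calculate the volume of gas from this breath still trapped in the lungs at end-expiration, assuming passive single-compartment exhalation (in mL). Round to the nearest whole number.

Flow: 42 L/min ÷ 60 = 0.7 L/s.
Vt = flow × Ti = 0.7 L/s × 0.68 s × 1000 mL/L = 476.0 mL.
R = (PIP − Pplat)/V̇ = (31.2 − 14.0) / 0.7 = 17.2/0.7 = 24.571 cmH2O·s/L.
C = Vt/(Pplat − PEEP) = 476.0 / (14.0 − 8) = 476.0/6.0 = 79.333 mL/cmH2O.
τ = R × C = 24.571 × 0.07933 L/cmH2O = 1.949 s.
Fraction remaining = e^(−Te/τ) = e^(−2.97/1.949) = 0.2179.
Trapped volume = 476.0 × 0.2179 = 103.72 mL.

104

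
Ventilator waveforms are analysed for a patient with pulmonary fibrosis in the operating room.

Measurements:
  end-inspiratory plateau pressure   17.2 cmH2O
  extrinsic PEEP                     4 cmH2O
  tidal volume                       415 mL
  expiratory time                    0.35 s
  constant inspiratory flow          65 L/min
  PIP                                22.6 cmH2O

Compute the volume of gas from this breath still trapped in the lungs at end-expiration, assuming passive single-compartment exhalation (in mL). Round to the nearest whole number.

Flow: 65 L/min ÷ 60 = 1.0833 L/s.
R = (PIP − Pplat)/V̇ = (22.6 − 17.2) / 1.0833 = 5.4/1.0833 = 4.985 cmH2O·s/L.
C = Vt/(Pplat − PEEP) = 415.0 / (17.2 − 4) = 415.0/13.2 = 31.439 mL/cmH2O.
τ = R × C = 4.985 × 0.03144 L/cmH2O = 0.1567 s.
Fraction remaining = e^(−Te/τ) = e^(−0.35/0.1567) = 0.1071.
Trapped volume = 415.0 × 0.1071 = 44.447 mL.

44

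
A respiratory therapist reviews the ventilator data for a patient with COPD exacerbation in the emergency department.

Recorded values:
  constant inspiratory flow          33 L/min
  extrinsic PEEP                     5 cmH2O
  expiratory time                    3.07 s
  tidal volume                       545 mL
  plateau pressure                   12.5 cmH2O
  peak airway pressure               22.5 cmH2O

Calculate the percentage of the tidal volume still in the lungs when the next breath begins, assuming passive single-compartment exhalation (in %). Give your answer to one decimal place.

9.8

Flow: 33 L/min ÷ 60 = 0.55 L/s.
R = (PIP − Pplat)/V̇ = (22.5 − 12.5) / 0.55 = 10.0/0.55 = 18.182 cmH2O·s/L.
C = Vt/(Pplat − PEEP) = 545.0 / (12.5 − 5) = 545.0/7.5 = 72.667 mL/cmH2O.
τ = R × C = 18.182 × 0.07267 L/cmH2O = 1.321 s.
Fraction remaining at end-expiration = e^(−Te/τ) = e^(−3.07/1.321) = 0.09788 → 9.788%.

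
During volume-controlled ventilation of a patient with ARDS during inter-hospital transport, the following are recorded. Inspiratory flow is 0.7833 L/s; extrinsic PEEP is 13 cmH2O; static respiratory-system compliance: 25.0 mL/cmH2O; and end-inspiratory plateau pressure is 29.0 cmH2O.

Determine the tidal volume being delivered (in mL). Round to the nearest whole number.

Vt = Cstat × (Pplat − PEEP) = 25.0 × (29.0 − 13) = 25.0 × 16.0 = 400.0 mL.

400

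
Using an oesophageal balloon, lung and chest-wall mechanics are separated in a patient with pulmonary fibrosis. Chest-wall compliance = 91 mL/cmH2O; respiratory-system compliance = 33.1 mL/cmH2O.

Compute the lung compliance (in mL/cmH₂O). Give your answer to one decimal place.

52.0

1/CL = 1/Crs − 1/Ccw.
1/CL = 1/33.1 − 1/91 = 0.01922.
CL = 52.029 mL/cmH2O.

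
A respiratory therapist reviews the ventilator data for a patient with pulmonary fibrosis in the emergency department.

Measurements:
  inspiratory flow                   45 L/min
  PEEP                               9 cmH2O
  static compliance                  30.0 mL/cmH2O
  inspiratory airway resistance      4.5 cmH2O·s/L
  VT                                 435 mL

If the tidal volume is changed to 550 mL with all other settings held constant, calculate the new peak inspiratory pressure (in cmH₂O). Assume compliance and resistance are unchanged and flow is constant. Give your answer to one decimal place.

Flow: 45 L/min ÷ 60 = 0.75 L/s.
PIP = Vt/C + R·V̇ + PEEP (constant-flow equation of motion).
Only the elastic term changes: ΔPIP = ΔVt / C = (550 − 435) / 30.0 = 3.833 cmH2O.
Original PIP = 435/30.0 + 4.5×0.75 + 9 = 26.875 cmH2O; new PIP = 26.875 + (3.833) = 30.708 cmH2O.

30.7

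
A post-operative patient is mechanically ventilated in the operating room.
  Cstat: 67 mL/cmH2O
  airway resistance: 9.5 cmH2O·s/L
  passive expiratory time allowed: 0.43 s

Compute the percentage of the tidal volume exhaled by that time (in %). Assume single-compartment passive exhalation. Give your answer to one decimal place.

49.1

τ = R × C = 9.5 × 67 mL/cmH2O = 9.5 × 0.067 L/cmH2O = 0.6365 s.
Passive exhalation: V(t)/V₀ = e^(−t/τ) = e^(−0.43/0.6365) = 0.5089.
Fraction exhaled = 1 − 0.5089 = 0.4911 → 49.11%.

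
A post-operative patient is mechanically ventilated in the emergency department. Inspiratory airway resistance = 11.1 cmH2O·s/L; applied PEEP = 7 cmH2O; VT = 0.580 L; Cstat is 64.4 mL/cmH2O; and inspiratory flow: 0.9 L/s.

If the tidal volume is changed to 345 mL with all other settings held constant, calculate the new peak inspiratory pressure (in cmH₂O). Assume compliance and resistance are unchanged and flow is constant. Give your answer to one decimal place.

PIP = Vt/C + R·V̇ + PEEP (constant-flow equation of motion).
Only the elastic term changes: ΔPIP = ΔVt / C = (345 − 580) / 64.4 = -3.649 cmH2O.
Original PIP = 580/64.4 + 11.1×0.9 + 7 = 25.996 cmH2O; new PIP = 25.996 + (-3.649) = 22.347 cmH2O.

22.3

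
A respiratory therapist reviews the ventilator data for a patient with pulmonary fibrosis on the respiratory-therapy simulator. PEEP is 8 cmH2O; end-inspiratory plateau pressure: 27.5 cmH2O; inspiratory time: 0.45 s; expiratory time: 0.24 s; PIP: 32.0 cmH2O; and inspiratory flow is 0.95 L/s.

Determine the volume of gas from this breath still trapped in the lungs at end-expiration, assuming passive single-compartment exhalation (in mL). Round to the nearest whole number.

42

Vt = flow × Ti = 0.95 L/s × 0.45 s × 1000 mL/L = 427.5 mL.
R = (PIP − Pplat)/V̇ = (32.0 − 27.5) / 0.95 = 4.5/0.95 = 4.737 cmH2O·s/L.
C = Vt/(Pplat − PEEP) = 427.5 / (27.5 − 8) = 427.5/19.5 = 21.923 mL/cmH2O.
τ = R × C = 4.737 × 0.02192 L/cmH2O = 0.1038 s.
Fraction remaining = e^(−Te/τ) = e^(−0.24/0.1038) = 0.09905.
Trapped volume = 427.5 × 0.09905 = 42.344 mL.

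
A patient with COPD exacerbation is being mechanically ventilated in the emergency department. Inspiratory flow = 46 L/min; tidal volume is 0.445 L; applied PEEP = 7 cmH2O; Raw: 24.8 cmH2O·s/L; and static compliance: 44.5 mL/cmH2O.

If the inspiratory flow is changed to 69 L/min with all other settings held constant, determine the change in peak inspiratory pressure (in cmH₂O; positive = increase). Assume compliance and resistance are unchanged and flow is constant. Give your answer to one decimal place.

Flow: 46 L/min ÷ 60 = 0.7667 L/s.
New flow: 69 L/min ÷ 60 = 1.15 L/s.
PIP = Vt/C + R·V̇ + PEEP (constant-flow equation of motion).
Only the resistive term changes: ΔPIP = R × ΔV̇ = 24.8 × (1.15 − 0.7667) = 24.8 × 0.3833 = 9.506 cmH2O.

9.5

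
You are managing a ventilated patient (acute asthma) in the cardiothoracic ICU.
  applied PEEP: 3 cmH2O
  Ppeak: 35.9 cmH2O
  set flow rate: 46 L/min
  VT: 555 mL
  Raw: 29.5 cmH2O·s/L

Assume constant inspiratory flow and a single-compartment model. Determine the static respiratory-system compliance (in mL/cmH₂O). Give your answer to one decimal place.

Flow: 46 L/min ÷ 60 = 0.7667 L/s.
Equation of motion (constant flow): PIP = Vt/C + R·V̇ + PEEP.
Vt/C = PIP − R·V̇ − PEEP = 35.9 − 29.5×0.7667 − 3 = 35.9 − 22.618 − 3 = 10.282 cmH2O.
C = Vt / 10.282 = 555 / 10.282 = 53.978 mL/cmH2O.

54.0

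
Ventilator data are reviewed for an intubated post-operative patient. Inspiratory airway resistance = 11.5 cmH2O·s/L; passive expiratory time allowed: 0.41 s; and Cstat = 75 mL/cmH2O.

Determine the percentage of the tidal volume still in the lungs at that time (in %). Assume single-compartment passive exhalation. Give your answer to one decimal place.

62.2

τ = R × C = 11.5 × 75 mL/cmH2O = 11.5 × 0.075 L/cmH2O = 0.8625 s.
Passive exhalation: V(t)/V₀ = e^(−t/τ) = e^(−0.41/0.8625) = 0.6217.
Fraction remaining = 0.6217 → 62.17%.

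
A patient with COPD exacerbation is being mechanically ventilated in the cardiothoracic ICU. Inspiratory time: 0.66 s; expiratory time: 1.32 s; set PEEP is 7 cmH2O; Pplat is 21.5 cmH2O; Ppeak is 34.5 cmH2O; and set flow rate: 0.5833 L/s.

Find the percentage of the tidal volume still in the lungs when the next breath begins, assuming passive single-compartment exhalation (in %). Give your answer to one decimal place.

10.7

Vt = flow × Ti = 0.5833 L/s × 0.66 s × 1000 mL/L = 384.98 mL.
R = (PIP − Pplat)/V̇ = (34.5 − 21.5) / 0.5833 = 13.0/0.5833 = 22.287 cmH2O·s/L.
C = Vt/(Pplat − PEEP) = 384.98 / (21.5 − 7) = 384.98/14.5 = 26.55 mL/cmH2O.
τ = R × C = 22.287 × 0.02655 L/cmH2O = 0.5917 s.
Fraction remaining at end-expiration = e^(−Te/τ) = e^(−1.32/0.5917) = 0.1074 → 10.74%.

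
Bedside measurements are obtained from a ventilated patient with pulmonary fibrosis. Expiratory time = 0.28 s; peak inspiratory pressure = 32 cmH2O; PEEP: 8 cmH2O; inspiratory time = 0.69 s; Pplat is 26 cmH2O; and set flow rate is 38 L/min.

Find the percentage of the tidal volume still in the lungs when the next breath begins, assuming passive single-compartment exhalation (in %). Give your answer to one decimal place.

Flow: 38 L/min ÷ 60 = 0.6333 L/s.
Vt = flow × Ti = 0.6333 L/s × 0.69 s × 1000 mL/L = 436.98 mL.
R = (PIP − Pplat)/V̇ = (32 − 26) / 0.6333 = 6.0/0.6333 = 9.474 cmH2O·s/L.
C = Vt/(Pplat − PEEP) = 436.98 / (26 − 8) = 436.98/18.0 = 24.277 mL/cmH2O.
τ = R × C = 9.474 × 0.02428 L/cmH2O = 0.23 s.
Fraction remaining at end-expiration = e^(−Te/τ) = e^(−0.28/0.23) = 0.296 → 29.6%.

29.6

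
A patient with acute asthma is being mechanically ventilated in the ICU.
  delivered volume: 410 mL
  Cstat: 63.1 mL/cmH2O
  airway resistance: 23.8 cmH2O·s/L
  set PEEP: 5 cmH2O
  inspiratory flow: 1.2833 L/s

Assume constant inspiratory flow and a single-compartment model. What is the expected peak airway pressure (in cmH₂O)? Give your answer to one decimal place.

Equation of motion (constant flow): PIP = Vt/C + R·V̇ + PEEP.
PIP = 410/63.1 + 23.8×1.2833 + 5 = 6.498 + 30.543 + 5 = 42.041 cmH2O.

42.0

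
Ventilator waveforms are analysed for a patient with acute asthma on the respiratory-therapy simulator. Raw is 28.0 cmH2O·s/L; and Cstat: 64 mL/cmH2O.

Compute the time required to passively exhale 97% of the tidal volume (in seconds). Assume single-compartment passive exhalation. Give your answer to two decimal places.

τ = R × C = 28.0 × 64 mL/cmH2O = 28.0 × 0.064 L/cmH2O = 1.792 s.
Exhaled fraction f = 1 − e^(−t/τ) → t = −τ·ln(1 − f) = −1.792·ln(0.03) = 6.284 s.

6.28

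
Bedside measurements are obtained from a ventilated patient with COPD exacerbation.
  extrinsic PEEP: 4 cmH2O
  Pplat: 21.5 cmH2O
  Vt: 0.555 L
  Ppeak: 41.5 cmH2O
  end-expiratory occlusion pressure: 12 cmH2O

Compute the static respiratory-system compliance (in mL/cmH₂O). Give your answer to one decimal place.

58.4

End-expiratory occlusion gives total PEEP = 12 cmH2O (intrinsic PEEP = 12 − 4 = 8). Use total PEEP for the elastic gradient.
Cstat = Vt / (Pplat − PEEPtotal) = 555 / (21.5 − 12) = 555 / 9.5 = 58.421 mL/cmH2O.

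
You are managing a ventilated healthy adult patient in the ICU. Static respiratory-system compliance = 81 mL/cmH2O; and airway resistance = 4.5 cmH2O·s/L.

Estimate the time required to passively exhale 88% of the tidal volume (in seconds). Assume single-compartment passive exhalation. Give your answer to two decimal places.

τ = R × C = 4.5 × 81 mL/cmH2O = 4.5 × 0.081 L/cmH2O = 0.3645 s.
Exhaled fraction f = 1 − e^(−t/τ) → t = −τ·ln(1 − f) = −0.3645·ln(0.12) = 0.7728 s.

0.77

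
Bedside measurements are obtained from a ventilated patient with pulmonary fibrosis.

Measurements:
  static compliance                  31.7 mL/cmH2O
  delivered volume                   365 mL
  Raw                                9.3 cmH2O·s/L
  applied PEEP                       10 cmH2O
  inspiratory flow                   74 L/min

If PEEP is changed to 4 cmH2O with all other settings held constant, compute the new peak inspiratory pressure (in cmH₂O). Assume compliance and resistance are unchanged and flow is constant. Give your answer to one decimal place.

Flow: 74 L/min ÷ 60 = 1.2333 L/s.
PIP = Vt/C + R·V̇ + PEEP (constant-flow equation of motion).
Only the baseline term changes: ΔPIP = ΔPEEP = 4 − 10 = -6.0 cmH2O.
Original PIP = 365/31.7 + 9.3×1.2333 + 10 = 32.984 cmH2O; new PIP = 32.984 + (-6.0) = 26.984 cmH2O.

27.0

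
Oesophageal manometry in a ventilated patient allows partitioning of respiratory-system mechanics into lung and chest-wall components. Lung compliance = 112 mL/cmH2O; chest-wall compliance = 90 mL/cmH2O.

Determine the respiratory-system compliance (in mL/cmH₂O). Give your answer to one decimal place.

49.9

Lung and chest wall are elastances in series: 1/Crs = 1/CL + 1/Ccw.
1/Crs = 1/112 + 1/90 = 0.02004.
Crs = 49.9 mL/cmH2O.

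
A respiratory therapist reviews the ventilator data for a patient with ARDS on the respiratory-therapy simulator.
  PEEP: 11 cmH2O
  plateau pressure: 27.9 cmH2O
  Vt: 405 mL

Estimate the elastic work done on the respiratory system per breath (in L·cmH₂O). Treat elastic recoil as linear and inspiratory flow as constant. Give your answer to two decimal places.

3.42

Elastic work ≈ ½ × (Pplat − PEEP) × Vt = 0.5 × (27.9 − 11) × 0.405 L = 0.5 × 16.9 × 0.405 = 3.422 L·cmH2O.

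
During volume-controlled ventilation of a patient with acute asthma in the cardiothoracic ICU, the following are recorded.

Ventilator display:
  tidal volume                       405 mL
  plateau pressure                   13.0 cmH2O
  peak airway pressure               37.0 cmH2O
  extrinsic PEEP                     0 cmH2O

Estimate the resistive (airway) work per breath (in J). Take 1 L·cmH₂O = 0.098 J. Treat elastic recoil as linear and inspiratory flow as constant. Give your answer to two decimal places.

0.95

With constant inspiratory flow the resistive pressure is constant at PIP − Pplat = 37.0 − 13.0 = 24.0 cmH2O, so resistive work = 24.0 × 0.405 = 9.72 L·cmH2O.
× 0.098 J/(L·cmH2O) → 0.9526 J.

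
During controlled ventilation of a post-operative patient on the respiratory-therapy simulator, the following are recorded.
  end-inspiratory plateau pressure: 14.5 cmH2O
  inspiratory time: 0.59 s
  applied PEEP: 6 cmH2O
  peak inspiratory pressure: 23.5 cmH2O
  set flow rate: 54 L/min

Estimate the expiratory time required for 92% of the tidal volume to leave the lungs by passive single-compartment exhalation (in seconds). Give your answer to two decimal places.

Flow: 54 L/min ÷ 60 = 0.9 L/s.
Vt = flow × Ti = 0.9 L/s × 0.59 s × 1000 mL/L = 531.0 mL.
R = (PIP − Pplat)/V̇ = (23.5 − 14.5) / 0.9 = 9.0/0.9 = 10.0 cmH2O·s/L.
C = Vt/(Pplat − PEEP) = 531.0 / (14.5 − 6) = 531.0/8.5 = 62.471 mL/cmH2O.
τ = R × C = 10.0 × 0.06247 L/cmH2O = 0.6247 s.
t = −τ·ln(1 − 0.92) = −0.6247·ln(0.08) = 1.578 s.

1.58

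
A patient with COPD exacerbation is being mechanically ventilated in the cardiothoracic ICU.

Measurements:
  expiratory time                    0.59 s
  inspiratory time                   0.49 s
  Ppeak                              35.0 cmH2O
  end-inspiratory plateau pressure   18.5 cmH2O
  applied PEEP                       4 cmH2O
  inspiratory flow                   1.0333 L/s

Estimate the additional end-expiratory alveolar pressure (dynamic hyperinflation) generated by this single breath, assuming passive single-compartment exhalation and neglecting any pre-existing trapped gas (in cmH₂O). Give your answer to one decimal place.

Vt = flow × Ti = 1.0333 L/s × 0.49 s × 1000 mL/L = 506.32 mL.
R = (PIP − Pplat)/V̇ = (35.0 − 18.5) / 1.0333 = 16.5/1.0333 = 15.968 cmH2O·s/L.
C = Vt/(Pplat − PEEP) = 506.32 / (18.5 − 4) = 506.32/14.5 = 34.919 mL/cmH2O.
τ = R × C = 15.968 × 0.03492 L/cmH2O = 0.5576 s.
Fraction remaining = e^(−Te/τ) = e^(−0.59/0.5576) = 0.3471; trapped volume = 506.32 × 0.3471 = 175.74 mL.
Additional alveolar pressure from trapping ≈ V_trapped / C = 175.74 / 34.919 = 5.033 cmH2O.

5.0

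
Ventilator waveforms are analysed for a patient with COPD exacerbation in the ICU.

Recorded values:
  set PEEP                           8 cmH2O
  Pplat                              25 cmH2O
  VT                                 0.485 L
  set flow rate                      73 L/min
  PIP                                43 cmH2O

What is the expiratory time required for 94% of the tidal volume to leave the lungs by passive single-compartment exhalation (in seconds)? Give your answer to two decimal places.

1.19

Flow: 73 L/min ÷ 60 = 1.2167 L/s.
R = (PIP − Pplat)/V̇ = (43 − 25) / 1.2167 = 18.0/1.2167 = 14.794 cmH2O·s/L.
C = Vt/(Pplat − PEEP) = 485.0 / (25 − 8) = 485.0/17.0 = 28.529 mL/cmH2O.
τ = R × C = 14.794 × 0.02853 L/cmH2O = 0.4221 s.
t = −τ·ln(1 − 0.94) = −0.4221·ln(0.06) = 1.188 s.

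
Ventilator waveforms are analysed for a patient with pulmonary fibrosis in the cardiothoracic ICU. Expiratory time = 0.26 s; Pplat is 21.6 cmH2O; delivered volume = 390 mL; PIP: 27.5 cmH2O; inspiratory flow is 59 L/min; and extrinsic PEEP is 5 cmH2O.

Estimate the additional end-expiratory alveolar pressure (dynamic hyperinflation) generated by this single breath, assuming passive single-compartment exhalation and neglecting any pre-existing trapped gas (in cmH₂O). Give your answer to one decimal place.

Flow: 59 L/min ÷ 60 = 0.9833 L/s.
R = (PIP − Pplat)/V̇ = (27.5 − 21.6) / 0.9833 = 5.9/0.9833 = 6.0 cmH2O·s/L.
C = Vt/(Pplat − PEEP) = 390.0 / (21.6 − 5) = 390.0/16.6 = 23.494 mL/cmH2O.
τ = R × C = 6.0 × 0.02349 L/cmH2O = 0.1409 s.
Fraction remaining = e^(−Te/τ) = e^(−0.26/0.1409) = 0.158; trapped volume = 390.0 × 0.158 = 61.62 mL.
Additional alveolar pressure from trapping ≈ V_trapped / C = 61.62 / 23.494 = 2.623 cmH2O.

2.6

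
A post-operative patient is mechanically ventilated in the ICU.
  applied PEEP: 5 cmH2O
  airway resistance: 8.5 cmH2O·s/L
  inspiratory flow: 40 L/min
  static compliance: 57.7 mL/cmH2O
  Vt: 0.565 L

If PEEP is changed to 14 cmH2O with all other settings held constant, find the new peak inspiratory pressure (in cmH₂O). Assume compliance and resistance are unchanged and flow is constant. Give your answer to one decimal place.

Flow: 40 L/min ÷ 60 = 0.6667 L/s.
PIP = Vt/C + R·V̇ + PEEP (constant-flow equation of motion).
Only the baseline term changes: ΔPIP = ΔPEEP = 14 − 5 = 9.0 cmH2O.
Original PIP = 565/57.7 + 8.5×0.6667 + 5 = 20.459 cmH2O; new PIP = 20.459 + (9.0) = 29.459 cmH2O.

29.5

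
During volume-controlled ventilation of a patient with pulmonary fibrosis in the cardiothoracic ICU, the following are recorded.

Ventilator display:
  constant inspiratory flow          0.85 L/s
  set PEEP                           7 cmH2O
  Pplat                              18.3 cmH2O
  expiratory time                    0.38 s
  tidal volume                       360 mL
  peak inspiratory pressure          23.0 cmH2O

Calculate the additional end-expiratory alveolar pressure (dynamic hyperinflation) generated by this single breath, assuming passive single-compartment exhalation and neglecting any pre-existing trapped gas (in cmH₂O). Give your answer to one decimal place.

R = (PIP − Pplat)/V̇ = (23.0 − 18.3) / 0.85 = 4.7/0.85 = 5.529 cmH2O·s/L.
C = Vt/(Pplat − PEEP) = 360.0 / (18.3 − 7) = 360.0/11.3 = 31.858 mL/cmH2O.
τ = R × C = 5.529 × 0.03186 L/cmH2O = 0.1762 s.
Fraction remaining = e^(−Te/τ) = e^(−0.38/0.1762) = 0.1157; trapped volume = 360.0 × 0.1157 = 41.652 mL.
Additional alveolar pressure from trapping ≈ V_trapped / C = 41.652 / 31.858 = 1.307 cmH2O.

1.3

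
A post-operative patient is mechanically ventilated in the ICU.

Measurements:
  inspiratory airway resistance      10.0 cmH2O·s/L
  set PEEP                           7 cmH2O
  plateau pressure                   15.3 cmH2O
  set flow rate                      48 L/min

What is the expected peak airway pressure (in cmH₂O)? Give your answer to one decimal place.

23.3

Flow: 48 L/min ÷ 60 = 0.8 L/s.
PIP = Pplat + Raw × flow = 15.3 + 10.0 × 0.8 = 15.3 + 8.0 = 23.3 cmH2O.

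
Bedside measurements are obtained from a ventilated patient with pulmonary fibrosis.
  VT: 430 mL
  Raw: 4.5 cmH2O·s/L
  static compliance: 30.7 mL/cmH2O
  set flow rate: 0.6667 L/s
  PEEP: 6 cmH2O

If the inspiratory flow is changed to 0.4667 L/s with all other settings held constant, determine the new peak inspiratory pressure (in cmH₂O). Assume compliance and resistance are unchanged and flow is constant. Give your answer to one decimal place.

PIP = Vt/C + R·V̇ + PEEP (constant-flow equation of motion).
Only the resistive term changes: ΔPIP = R × ΔV̇ = 4.5 × (0.4667 − 0.6667) = 4.5 × -0.2 = -0.9 cmH2O.
Original PIP = 430/30.7 + 4.5×0.6667 + 6 = 23.007 cmH2O; new PIP = 23.007 + (-0.9) = 22.107 cmH2O.

22.1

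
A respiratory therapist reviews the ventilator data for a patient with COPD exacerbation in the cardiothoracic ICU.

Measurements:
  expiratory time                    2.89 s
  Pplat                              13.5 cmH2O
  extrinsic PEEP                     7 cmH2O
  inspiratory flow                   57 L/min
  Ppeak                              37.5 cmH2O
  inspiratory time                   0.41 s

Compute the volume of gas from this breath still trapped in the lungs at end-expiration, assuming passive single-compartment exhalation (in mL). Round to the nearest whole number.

58

Flow: 57 L/min ÷ 60 = 0.95 L/s.
Vt = flow × Ti = 0.95 L/s × 0.41 s × 1000 mL/L = 389.5 mL.
R = (PIP − Pplat)/V̇ = (37.5 − 13.5) / 0.95 = 24.0/0.95 = 25.263 cmH2O·s/L.
C = Vt/(Pplat − PEEP) = 389.5 / (13.5 − 7) = 389.5/6.5 = 59.923 mL/cmH2O.
τ = R × C = 25.263 × 0.05992 L/cmH2O = 1.514 s.
Fraction remaining = e^(−Te/τ) = e^(−2.89/1.514) = 0.1483.
Trapped volume = 389.5 × 0.1483 = 57.763 mL.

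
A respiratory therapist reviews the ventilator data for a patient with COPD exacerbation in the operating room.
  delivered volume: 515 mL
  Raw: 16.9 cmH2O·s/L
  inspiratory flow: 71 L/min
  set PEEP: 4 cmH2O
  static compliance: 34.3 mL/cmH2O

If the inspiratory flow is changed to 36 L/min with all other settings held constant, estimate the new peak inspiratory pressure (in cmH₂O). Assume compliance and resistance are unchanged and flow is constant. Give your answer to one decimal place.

29.2

Flow: 71 L/min ÷ 60 = 1.1833 L/s.
New flow: 36 L/min ÷ 60 = 0.6 L/s.
PIP = Vt/C + R·V̇ + PEEP (constant-flow equation of motion).
Only the resistive term changes: ΔPIP = R × ΔV̇ = 16.9 × (0.6 − 1.1833) = 16.9 × -0.5833 = -9.858 cmH2O.
Original PIP = 515/34.3 + 16.9×1.1833 + 4 = 39.012 cmH2O; new PIP = 39.012 + (-9.858) = 29.154 cmH2O.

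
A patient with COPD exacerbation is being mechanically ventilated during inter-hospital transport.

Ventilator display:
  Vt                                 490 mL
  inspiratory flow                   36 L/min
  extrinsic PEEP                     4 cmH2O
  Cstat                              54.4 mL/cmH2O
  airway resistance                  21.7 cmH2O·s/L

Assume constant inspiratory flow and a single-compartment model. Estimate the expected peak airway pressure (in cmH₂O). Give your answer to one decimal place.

26.0

Flow: 36 L/min ÷ 60 = 0.6 L/s.
Equation of motion (constant flow): PIP = Vt/C + R·V̇ + PEEP.
PIP = 490/54.4 + 21.7×0.6 + 4 = 9.007 + 13.02 + 4 = 26.027 cmH2O.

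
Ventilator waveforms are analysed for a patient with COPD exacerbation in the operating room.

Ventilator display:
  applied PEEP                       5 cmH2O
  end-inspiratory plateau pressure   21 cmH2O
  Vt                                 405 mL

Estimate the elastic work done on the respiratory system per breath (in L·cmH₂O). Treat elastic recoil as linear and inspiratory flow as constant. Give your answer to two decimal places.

Elastic work ≈ ½ × (Pplat − PEEP) × Vt = 0.5 × (21 − 5) × 0.405 L = 0.5 × 16.0 × 0.405 = 3.24 L·cmH2O.

3.24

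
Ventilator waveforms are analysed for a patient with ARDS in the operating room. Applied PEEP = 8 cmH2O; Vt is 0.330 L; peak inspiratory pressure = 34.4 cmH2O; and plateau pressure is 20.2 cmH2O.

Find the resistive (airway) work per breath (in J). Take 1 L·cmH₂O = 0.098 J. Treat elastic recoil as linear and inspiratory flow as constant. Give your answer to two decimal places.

0.46

With constant inspiratory flow the resistive pressure is constant at PIP − Pplat = 34.4 − 20.2 = 14.2 cmH2O, so resistive work = 14.2 × 0.330 = 4.686 L·cmH2O.
× 0.098 J/(L·cmH2O) → 0.4592 J.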